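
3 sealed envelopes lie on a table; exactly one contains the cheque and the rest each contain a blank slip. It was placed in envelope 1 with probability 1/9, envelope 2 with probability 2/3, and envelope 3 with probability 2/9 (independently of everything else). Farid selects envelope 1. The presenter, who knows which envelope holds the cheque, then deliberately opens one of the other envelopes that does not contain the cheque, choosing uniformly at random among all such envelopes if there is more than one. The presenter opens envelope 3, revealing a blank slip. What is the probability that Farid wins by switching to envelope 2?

Consider each possible location of the cheque in turn.
If it is in envelope 1 (prior 1/9): the presenter has 2 equally likely choices, so probability 1/2; weight (1/9)·(1/2) = 1/18.
If it is in envelope 2 (prior 2/3): the presenter has no choice, probability 1; weight (2/3)·1 = 2/3.
If it is in envelope 3 (prior 2/9): the presenter opened envelope 3, so this case is ruled out; weight (2/9)·0 = 0.
The weights sum to 13/18.
So P(the cheque in envelope 2 | the presenter opened envelope 3) = (2/3) / (13/18) = 12/13.

12/13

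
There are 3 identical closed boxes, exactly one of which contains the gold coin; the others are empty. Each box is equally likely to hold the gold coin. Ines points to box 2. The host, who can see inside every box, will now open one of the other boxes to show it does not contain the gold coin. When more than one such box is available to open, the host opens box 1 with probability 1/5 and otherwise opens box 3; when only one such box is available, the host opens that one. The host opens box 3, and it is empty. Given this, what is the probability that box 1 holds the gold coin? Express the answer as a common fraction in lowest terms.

Condition on the true location of the gold coin.
If it is in box 1 (prior 1/3): only box 3 is available, probability 1; weight (1/3)·1 = 1/3.
If it is in box 2 (prior 1/3): box 1 is available but not opened, probability 4/5; weight (1/3)·(4/5) = 4/15.
If it is in box 3 (prior 1/3): the host opened box 3, so this case is ruled out; weight (1/3)·0 = 0.
The weights sum to 3/5.
So P(the gold coin in box 1 | the host opened box 3) = (1/3) / (3/5) = 5/9.

5/9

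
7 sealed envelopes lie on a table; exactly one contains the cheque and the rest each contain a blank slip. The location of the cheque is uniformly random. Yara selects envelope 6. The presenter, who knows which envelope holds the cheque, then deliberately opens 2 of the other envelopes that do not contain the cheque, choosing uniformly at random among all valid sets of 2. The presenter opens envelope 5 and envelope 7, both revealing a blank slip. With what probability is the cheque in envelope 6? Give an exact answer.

Condition on the true location of the cheque.
If it is in any of envelopes 1, 2, 3, and 4 (prior 1/7 each): the presenter has 10 equally likely choices, so probability 1/10; weight (1/7)·(1/10) = 1/70 each.
If it is in either of envelopes 5 and 7 (prior 1/7 each): that envelope was opened and seen not to hold the prize — ruled out; weight (1/7)·0 = 0 each.
If it is in envelope 6 (prior 1/7): the presenter has 15 equally likely choices, so probability 1/15; weight (1/7)·(1/15) = 1/105.
The weights sum to 1/15.
So P(the cheque in envelope 6 | the presenter opened envelope 5 and envelope 7) = (1/105) / (1/15) = 1/7.

1/7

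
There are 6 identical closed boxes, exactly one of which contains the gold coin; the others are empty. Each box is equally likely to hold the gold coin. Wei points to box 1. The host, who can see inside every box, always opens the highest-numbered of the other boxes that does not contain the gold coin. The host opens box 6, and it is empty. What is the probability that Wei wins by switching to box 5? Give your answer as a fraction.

Apply Bayes' rule, conditioning on where the gold coin actually is.
If it is in any of boxes 1, 2, 3, 4, and 5 (prior 1/6 each): box 6 is the highest-numbered option available, probability 1; weight (1/6)·1 = 1/6 each.
If it is in box 6 (prior 1/6): the host opened box 6, so this case is ruled out; weight (1/6)·0 = 0.
The weights sum to 5/6.
So P(the gold coin in box 5 | the host opened box 6) = (1/6) / (5/6) = 1/5.

1/5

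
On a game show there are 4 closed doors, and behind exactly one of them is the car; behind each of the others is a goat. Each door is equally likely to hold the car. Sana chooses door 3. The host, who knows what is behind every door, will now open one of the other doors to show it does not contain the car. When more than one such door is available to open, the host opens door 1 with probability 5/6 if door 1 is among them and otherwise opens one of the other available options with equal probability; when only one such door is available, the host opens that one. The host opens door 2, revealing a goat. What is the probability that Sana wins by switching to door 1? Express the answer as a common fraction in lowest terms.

2/3

Consider each possible location of the car in turn.
If it is behind door 1 (prior 1/4): door 1 holds the prize so is unavailable; the host chooses uniformly among the 2 others, probability 1/2; weight (1/4)·(1/2) = 1/8.
If it is behind door 2 (prior 1/4): the host opened door 2, so this case is ruled out; weight (1/4)·0 = 0.
If it is behind door 3 (prior 1/4): door 1 is available but not opened; door 2 gets probability (1 − 5/6)/2 = 1/12; weight (1/4)·(1/12) = 1/48.
If it is behind door 4 (prior 1/4): door 1 is available but not opened, probability 1/6; weight (1/4)·(1/6) = 1/24.
The weights sum to 3/16.
So P(the car behind door 1 | the host opened door 2) = (1/8) / (3/16) = 2/3.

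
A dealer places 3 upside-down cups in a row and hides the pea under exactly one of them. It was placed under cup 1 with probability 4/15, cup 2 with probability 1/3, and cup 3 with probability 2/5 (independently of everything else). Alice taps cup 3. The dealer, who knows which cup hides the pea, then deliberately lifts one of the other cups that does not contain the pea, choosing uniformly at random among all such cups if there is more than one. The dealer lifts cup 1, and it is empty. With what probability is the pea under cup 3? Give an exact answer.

Consider each possible location of the pea in turn.
If it is under cup 1 (prior 4/15): the dealer opened cup 1, so this case is ruled out; weight (4/15)·0 = 0.
If it is under cup 2 (prior 1/3): the dealer has no choice, probability 1; weight (1/3)·1 = 1/3.
If it is under cup 3 (prior 2/5): the dealer has 2 equally likely choices, so probability 1/2; weight (2/5)·(1/2) = 1/5.
The weights sum to 8/15.
So P(the pea under cup 3 | the dealer opened cup 1) = (1/5) / (8/15) = 3/8.

3/8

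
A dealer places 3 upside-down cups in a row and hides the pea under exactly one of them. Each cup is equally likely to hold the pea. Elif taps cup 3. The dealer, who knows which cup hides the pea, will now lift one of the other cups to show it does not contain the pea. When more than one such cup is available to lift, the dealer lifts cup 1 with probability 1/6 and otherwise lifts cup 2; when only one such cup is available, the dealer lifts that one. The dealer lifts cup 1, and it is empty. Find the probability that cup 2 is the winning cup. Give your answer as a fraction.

Apply Bayes' rule, conditioning on where the pea actually is.
If it is under cup 1 (prior 1/3): the dealer opened cup 1, so this case is ruled out; weight (1/3)·0 = 0.
If it is under cup 2 (prior 1/3): only cup 1 is available, probability 1; weight (1/3)·1 = 1/3.
If it is under cup 3 (prior 1/3): cup 1 is available, opened with probability 1/6; weight (1/3)·(1/6) = 1/18.
The weights sum to 7/18.
So P(the pea under cup 2 | the dealer opened cup 1) = (1/3) / (7/18) = 6/7.

6/7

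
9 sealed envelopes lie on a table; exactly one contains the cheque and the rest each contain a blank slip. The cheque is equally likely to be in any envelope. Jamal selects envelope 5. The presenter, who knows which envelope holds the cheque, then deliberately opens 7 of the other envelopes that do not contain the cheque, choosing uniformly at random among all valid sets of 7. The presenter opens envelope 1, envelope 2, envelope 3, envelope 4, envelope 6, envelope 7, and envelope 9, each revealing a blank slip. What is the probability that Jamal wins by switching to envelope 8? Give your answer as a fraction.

8/9

Apply Bayes' rule, conditioning on where the cheque actually is.
If it is in any of envelopes 1, 2, 3, 4, 6, 7, and 9 (prior 1/9 each): that envelope was opened and seen not to hold the prize — ruled out; weight (1/9)·0 = 0 each.
If it is in envelope 5 (prior 1/9): the presenter has 8 equally likely choices, so probability 1/8; weight (1/9)·(1/8) = 1/72.
If it is in envelope 8 (prior 1/9): the presenter has no choice, probability 1; weight (1/9)·1 = 1/9.
The weights sum to 1/8.
So P(the cheque in envelope 8 | the presenter opened envelope 1, envelope 2, envelope 3, envelope 4, envelope 6, envelope 7, and envelope 9) = (1/9) / (1/8) = 8/9.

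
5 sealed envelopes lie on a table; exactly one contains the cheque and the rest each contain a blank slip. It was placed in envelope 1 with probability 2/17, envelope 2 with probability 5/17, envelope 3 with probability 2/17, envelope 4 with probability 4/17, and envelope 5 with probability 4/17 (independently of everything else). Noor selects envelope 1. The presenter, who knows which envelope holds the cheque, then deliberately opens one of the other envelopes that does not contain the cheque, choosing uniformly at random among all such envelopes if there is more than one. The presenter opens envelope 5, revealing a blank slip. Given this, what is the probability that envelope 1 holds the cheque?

Apply Bayes' rule, conditioning on where the cheque actually is.
If it is in envelope 1 (prior 2/17): the presenter has 4 equally likely choices, so probability 1/4; weight (2/17)·(1/4) = 1/34.
If it is in envelope 2 (prior 5/17): the presenter has 3 equally likely choices, so probability 1/3; weight (5/17)·(1/3) = 5/51.
If it is in envelope 3 (prior 2/17): the presenter has 3 equally likely choices, so probability 1/3; weight (2/17)·(1/3) = 2/51.
If it is in envelope 4 (prior 4/17): the presenter has 3 equally likely choices, so probability 1/3; weight (4/17)·(1/3) = 4/51.
If it is in envelope 5 (prior 4/17): the presenter opened envelope 5, so this case is ruled out; weight (4/17)·0 = 0.
The weights sum to 25/102.
So P(the cheque in envelope 1 | the presenter opened envelope 5) = (1/34) / (25/102) = 3/25.

3/25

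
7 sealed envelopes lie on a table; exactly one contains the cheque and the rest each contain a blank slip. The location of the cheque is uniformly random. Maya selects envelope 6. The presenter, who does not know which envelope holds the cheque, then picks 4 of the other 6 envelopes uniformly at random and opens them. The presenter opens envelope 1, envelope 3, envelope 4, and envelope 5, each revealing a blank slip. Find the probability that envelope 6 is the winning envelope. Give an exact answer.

1/3

Because the presenter chose which envelopes to open without knowing where the cheque is, the choice is independent of the prize location. Learning that none of the 4 opened envelopes holds the cheque simply rules out those 4 locations and leaves the remaining 3 envelopes still equally likely by symmetry.
So P(the cheque in envelope 6) = 1/3.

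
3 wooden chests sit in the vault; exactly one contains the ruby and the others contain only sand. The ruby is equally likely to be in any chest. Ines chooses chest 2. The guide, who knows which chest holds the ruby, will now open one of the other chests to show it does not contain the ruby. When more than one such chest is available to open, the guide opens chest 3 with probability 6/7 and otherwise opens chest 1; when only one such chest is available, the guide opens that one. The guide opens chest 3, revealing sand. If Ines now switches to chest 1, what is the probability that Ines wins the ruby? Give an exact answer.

7/13

Condition on the true location of the ruby.
If it is in chest 1 (prior 1/3): only chest 3 is available, probability 1; weight (1/3)·1 = 1/3.
If it is in chest 2 (prior 1/3): chest 3 is available, opened with probability 6/7; weight (1/3)·(6/7) = 2/7.
If it is in chest 3 (prior 1/3): the guide opened chest 3, so this case is ruled out; weight (1/3)·0 = 0.
The weights sum to 13/21.
So P(the ruby in chest 1 | the guide opened chest 3) = (1/3) / (13/21) = 7/13.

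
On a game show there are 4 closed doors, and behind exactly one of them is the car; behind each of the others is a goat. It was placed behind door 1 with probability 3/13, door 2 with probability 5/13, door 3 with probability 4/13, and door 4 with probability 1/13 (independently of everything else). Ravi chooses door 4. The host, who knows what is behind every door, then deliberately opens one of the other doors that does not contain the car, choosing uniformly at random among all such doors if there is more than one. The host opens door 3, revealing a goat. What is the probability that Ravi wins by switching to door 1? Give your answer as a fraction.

9/26

Consider each possible location of the car in turn.
If it is behind door 1 (prior 3/13): the host has 2 equally likely choices, so probability 1/2; weight (3/13)·(1/2) = 3/26.
If it is behind door 2 (prior 5/13): the host has 2 equally likely choices, so probability 1/2; weight (5/13)·(1/2) = 5/26.
If it is behind door 3 (prior 4/13): the host opened door 3, so this case is ruled out; weight (4/13)·0 = 0.
If it is behind door 4 (prior 1/13): the host has 3 equally likely choices, so probability 1/3; weight (1/13)·(1/3) = 1/39.
The weights sum to 1/3.
So P(the car behind door 1 | the host opened door 3) = (3/26) / (1/3) = 9/26.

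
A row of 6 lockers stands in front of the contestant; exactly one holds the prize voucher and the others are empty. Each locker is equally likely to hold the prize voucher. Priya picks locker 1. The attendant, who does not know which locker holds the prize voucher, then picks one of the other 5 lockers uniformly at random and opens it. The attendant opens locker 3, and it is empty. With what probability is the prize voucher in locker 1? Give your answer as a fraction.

Consider each possible location of the prize voucher in turn.
If it is in any of lockers 1, 2, 4, 5, and 6 (prior 1/6 each): the attendant picks locker 3 with probability 1/5 regardless, and it is not the prize; weight (1/6)·(1/5) = 1/30 each.
If it is in locker 3 (prior 1/6): the attendant opened locker 3, so this case is ruled out; weight (1/6)·0 = 0.
The weights sum to 1/6.
So P(the prize voucher in locker 1 | the attendant opened locker 3) = (1/30) / (1/6) = 1/5.

1/5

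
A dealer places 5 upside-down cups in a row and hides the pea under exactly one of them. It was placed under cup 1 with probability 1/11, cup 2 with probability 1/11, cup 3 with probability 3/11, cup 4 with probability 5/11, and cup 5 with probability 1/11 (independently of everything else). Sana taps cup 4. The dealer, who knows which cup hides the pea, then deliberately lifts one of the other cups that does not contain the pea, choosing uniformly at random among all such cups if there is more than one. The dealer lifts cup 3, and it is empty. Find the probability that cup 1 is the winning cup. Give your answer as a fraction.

Condition on the true location of the pea.
If it is under any of cups 1, 2, and 5 (prior 1/11 each): the dealer has 3 equally likely choices, so probability 1/3; weight (1/11)·(1/3) = 1/33 each.
If it is under cup 3 (prior 3/11): the dealer opened cup 3, so this case is ruled out; weight (3/11)·0 = 0.
If it is under cup 4 (prior 5/11): the dealer has 4 equally likely choices, so probability 1/4; weight (5/11)·(1/4) = 5/44.
The weights sum to 9/44.
So P(the pea under cup 1 | the dealer opened cup 3) = (1/33) / (9/44) = 4/27.

4/27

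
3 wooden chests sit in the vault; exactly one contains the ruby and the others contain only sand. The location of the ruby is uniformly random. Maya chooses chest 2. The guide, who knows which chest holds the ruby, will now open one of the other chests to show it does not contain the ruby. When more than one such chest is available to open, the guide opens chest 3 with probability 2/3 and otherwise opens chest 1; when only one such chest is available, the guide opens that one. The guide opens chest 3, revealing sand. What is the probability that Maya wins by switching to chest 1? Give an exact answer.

3/5

Condition on the true location of the ruby.
If it is in chest 1 (prior 1/3): only chest 3 is available, probability 1; weight (1/3)·1 = 1/3.
If it is in chest 2 (prior 1/3): chest 3 is available, opened with probability 2/3; weight (1/3)·(2/3) = 2/9.
If it is in chest 3 (prior 1/3): the guide opened chest 3, so this case is ruled out; weight (1/3)·0 = 0.
The weights sum to 5/9.
So P(the ruby in chest 1 | the guide opened chest 3) = (1/3) / (5/9) = 3/5.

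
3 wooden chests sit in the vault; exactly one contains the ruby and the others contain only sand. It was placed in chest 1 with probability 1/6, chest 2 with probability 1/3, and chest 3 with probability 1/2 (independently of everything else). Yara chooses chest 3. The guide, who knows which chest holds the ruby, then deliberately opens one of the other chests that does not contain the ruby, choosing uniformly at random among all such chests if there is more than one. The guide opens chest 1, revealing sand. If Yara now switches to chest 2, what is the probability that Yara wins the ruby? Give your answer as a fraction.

4/7

Apply Bayes' rule, conditioning on where the ruby actually is.
If it is in chest 1 (prior 1/6): the guide opened chest 1, so this case is ruled out; weight (1/6)·0 = 0.
If it is in chest 2 (prior 1/3): the guide has no choice, probability 1; weight (1/3)·1 = 1/3.
If it is in chest 3 (prior 1/2): the guide has 2 equally likely choices, so probability 1/2; weight (1/2)·(1/2) = 1/4.
The weights sum to 7/12.
So P(the ruby in chest 2 | the guide opened chest 1) = (1/3) / (7/12) = 4/7.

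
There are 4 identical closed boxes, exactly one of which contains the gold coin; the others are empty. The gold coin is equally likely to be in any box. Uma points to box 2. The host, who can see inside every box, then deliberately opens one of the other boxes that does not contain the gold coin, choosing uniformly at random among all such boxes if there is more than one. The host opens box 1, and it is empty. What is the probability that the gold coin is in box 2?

Apply Bayes' rule, conditioning on where the gold coin actually is.
If it is in box 1 (prior 1/4): the host opened box 1, so this case is ruled out; weight (1/4)·0 = 0.
If it is in box 2 (prior 1/4): the host has 3 equally likely choices, so probability 1/3; weight (1/4)·(1/3) = 1/12.
If it is in either of boxes 3 and 4 (prior 1/4 each): the host has 2 equally likely choices, so probability 1/2; weight (1/4)·(1/2) = 1/8 each.
The weights sum to 1/3.
So P(the gold coin in box 2 | the host opened box 1) = (1/12) / (1/3) = 1/4.

1/4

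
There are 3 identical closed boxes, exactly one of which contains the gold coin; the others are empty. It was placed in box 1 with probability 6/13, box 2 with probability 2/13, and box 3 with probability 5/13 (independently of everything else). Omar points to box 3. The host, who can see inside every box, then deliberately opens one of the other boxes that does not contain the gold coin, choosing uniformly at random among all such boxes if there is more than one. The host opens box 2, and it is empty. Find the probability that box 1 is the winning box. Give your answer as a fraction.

12/17

Condition on the true location of the gold coin.
If it is in box 1 (prior 6/13): the host has no choice, probability 1; weight (6/13)·1 = 6/13.
If it is in box 2 (prior 2/13): the host opened box 2, so this case is ruled out; weight (2/13)·0 = 0.
If it is in box 3 (prior 5/13): the host has 2 equally likely choices, so probability 1/2; weight (5/13)·(1/2) = 5/26.
The weights sum to 17/26.
So P(the gold coin in box 1 | the host opened box 2) = (6/13) / (17/26) = 12/17.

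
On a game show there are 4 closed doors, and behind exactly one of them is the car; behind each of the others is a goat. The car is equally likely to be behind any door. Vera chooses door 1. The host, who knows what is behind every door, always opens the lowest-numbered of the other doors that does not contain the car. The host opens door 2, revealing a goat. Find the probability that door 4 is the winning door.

1/3

Apply Bayes' rule, conditioning on where the car actually is.
If it is behind any of doors 1, 3, and 4 (prior 1/4 each): door 2 is the lowest-numbered option available, probability 1; weight (1/4)·1 = 1/4 each.
If it is behind door 2 (prior 1/4): the host opened door 2, so this case is ruled out; weight (1/4)·0 = 0.
The weights sum to 3/4.
So P(the car behind door 4 | the host opened door 2) = (1/4) / (3/4) = 1/3.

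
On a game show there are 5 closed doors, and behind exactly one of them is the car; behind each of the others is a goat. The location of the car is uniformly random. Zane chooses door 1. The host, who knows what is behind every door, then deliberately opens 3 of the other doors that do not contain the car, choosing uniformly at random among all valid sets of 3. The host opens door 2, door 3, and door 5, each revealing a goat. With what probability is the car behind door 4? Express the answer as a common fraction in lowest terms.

4/5

Apply Bayes' rule, conditioning on where the car actually is.
If it is behind door 1 (prior 1/5): the host has 4 equally likely choices, so probability 1/4; weight (1/5)·(1/4) = 1/20.
If it is behind any of doors 2, 3, and 5 (prior 1/5 each): that door was opened and seen not to hold the prize — ruled out; weight (1/5)·0 = 0 each.
If it is behind door 4 (prior 1/5): the host has no choice, probability 1; weight (1/5)·1 = 1/5.
The weights sum to 1/4.
So P(the car behind door 4 | the host opened door 2, door 3, and door 5) = (1/5) / (1/4) = 4/5.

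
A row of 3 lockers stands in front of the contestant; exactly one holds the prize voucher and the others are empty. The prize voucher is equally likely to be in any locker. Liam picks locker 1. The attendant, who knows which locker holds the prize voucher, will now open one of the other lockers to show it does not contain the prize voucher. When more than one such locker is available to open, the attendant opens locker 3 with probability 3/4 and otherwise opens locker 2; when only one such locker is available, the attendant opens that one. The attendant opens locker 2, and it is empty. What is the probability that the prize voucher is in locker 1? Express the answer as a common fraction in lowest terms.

1/5

Apply Bayes' rule, conditioning on where the prize voucher actually is.
If it is in locker 1 (prior 1/3): locker 3 is available but not opened, probability 1/4; weight (1/3)·(1/4) = 1/12.
If it is in locker 2 (prior 1/3): the attendant opened locker 2, so this case is ruled out; weight (1/3)·0 = 0.
If it is in locker 3 (prior 1/3): only locker 2 is available, probability 1; weight (1/3)·1 = 1/3.
The weights sum to 5/12.
So P(the prize voucher in locker 1 | the attendant opened locker 2) = (1/12) / (5/12) = 1/5.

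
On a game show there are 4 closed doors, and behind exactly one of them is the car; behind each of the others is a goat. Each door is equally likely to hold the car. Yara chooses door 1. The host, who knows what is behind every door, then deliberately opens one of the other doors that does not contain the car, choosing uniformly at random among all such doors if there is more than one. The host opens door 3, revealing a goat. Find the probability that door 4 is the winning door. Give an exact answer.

Condition on the true location of the car.
If it is behind door 1 (prior 1/4): the host has 3 equally likely choices, so probability 1/3; weight (1/4)·(1/3) = 1/12.
If it is behind either of doors 2 and 4 (prior 1/4 each): the host has 2 equally likely choices, so probability 1/2; weight (1/4)·(1/2) = 1/8 each.
If it is behind door 3 (prior 1/4): the host opened door 3, so this case is ruled out; weight (1/4)·0 = 0.
The weights sum to 1/3.
So P(the car behind door 4 | the host opened door 3) = (1/8) / (1/3) = 3/8.

3/8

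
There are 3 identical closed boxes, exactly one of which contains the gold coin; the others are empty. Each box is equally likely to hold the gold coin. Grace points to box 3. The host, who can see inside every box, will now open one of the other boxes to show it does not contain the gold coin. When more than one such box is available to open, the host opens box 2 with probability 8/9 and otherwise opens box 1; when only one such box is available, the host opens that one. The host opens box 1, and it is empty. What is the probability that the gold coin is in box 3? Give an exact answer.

1/10

Condition on the true location of the gold coin.
If it is in box 1 (prior 1/3): the host opened box 1, so this case is ruled out; weight (1/3)·0 = 0.
If it is in box 2 (prior 1/3): only box 1 is available, probability 1; weight (1/3)·1 = 1/3.
If it is in box 3 (prior 1/3): box 2 is available but not opened, probability 1/9; weight (1/3)·(1/9) = 1/27.
The weights sum to 10/27.
So P(the gold coin in box 3 | the host opened box 1) = (1/27) / (10/27) = 1/10.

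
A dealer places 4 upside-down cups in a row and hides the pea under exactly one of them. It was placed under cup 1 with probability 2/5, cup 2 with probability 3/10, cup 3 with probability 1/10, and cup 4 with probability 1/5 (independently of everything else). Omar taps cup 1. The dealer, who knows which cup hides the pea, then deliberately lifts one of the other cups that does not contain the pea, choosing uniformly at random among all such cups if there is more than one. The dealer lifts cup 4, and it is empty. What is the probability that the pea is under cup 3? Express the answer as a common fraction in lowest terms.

3/20

Apply Bayes' rule, conditioning on where the pea actually is.
If it is under cup 1 (prior 2/5): the dealer has 3 equally likely choices, so probability 1/3; weight (2/5)·(1/3) = 2/15.
If it is under cup 2 (prior 3/10): the dealer has 2 equally likely choices, so probability 1/2; weight (3/10)·(1/2) = 3/20.
If it is under cup 3 (prior 1/10): the dealer has 2 equally likely choices, so probability 1/2; weight (1/10)·(1/2) = 1/20.
If it is under cup 4 (prior 1/5): the dealer opened cup 4, so this case is ruled out; weight (1/5)·0 = 0.
The weights sum to 1/3.
So P(the pea under cup 3 | the dealer opened cup 4) = (1/20) / (1/3) = 3/20.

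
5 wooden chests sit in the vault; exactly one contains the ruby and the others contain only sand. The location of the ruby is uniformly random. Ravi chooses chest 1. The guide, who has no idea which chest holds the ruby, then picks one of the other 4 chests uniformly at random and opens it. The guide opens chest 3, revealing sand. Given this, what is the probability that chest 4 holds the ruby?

1/4

Condition on the true location of the ruby.
If it is in any of chests 1, 2, 4, and 5 (prior 1/5 each): the guide picks chest 3 with probability 1/4 regardless, and it is not the prize; weight (1/5)·(1/4) = 1/20 each.
If it is in chest 3 (prior 1/5): the guide opened chest 3, so this case is ruled out; weight (1/5)·0 = 0.
The weights sum to 1/5.
So P(the ruby in chest 4 | the guide opened chest 3) = (1/20) / (1/5) = 1/4.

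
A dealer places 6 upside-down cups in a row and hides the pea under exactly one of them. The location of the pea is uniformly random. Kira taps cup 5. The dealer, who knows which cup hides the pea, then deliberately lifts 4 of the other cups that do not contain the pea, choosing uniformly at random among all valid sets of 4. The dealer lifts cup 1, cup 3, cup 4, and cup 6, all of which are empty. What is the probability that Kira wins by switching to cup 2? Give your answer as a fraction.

5/6

Consider each possible location of the pea in turn.
If it is under any of cups 1, 3, 4, and 6 (prior 1/6 each): that cup was opened and seen not to hold the prize — ruled out; weight (1/6)·0 = 0 each.
If it is under cup 2 (prior 1/6): the dealer has no choice, probability 1; weight (1/6)·1 = 1/6.
If it is under cup 5 (prior 1/6): the dealer has 5 equally likely choices, so probability 1/5; weight (1/6)·(1/5) = 1/30.
The weights sum to 1/5.
So P(the pea under cup 2 | the dealer opened cup 1, cup 3, cup 4, and cup 6) = (1/6) / (1/5) = 5/6.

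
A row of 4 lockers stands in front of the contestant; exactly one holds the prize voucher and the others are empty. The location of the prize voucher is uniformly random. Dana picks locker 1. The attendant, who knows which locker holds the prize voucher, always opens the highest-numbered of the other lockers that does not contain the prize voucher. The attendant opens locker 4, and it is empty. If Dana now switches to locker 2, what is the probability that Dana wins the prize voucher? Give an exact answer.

Apply Bayes' rule, conditioning on where the prize voucher actually is.
If it is in any of lockers 1, 2, and 3 (prior 1/4 each): locker 4 is the highest-numbered option available, probability 1; weight (1/4)·1 = 1/4 each.
If it is in locker 4 (prior 1/4): the attendant opened locker 4, so this case is ruled out; weight (1/4)·0 = 0.
The weights sum to 3/4.
So P(the prize voucher in locker 2 | the attendant opened locker 4) = (1/4) / (3/4) = 1/3.

1/3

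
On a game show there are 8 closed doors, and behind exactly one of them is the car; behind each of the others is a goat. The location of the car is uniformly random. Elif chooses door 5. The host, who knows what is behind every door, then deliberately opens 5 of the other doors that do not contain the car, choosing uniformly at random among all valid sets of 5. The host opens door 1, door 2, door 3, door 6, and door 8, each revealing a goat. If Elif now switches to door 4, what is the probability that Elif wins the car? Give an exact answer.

7/16

Apply Bayes' rule, conditioning on where the car actually is.
If it is behind any of doors 1, 2, 3, 6, and 8 (prior 1/8 each): that door was opened and seen not to hold the prize — ruled out; weight (1/8)·0 = 0 each.
If it is behind either of doors 4 and 7 (prior 1/8 each): the host has 6 equally likely choices, so probability 1/6; weight (1/8)·(1/6) = 1/48 each.
If it is behind door 5 (prior 1/8): the host has 21 equally likely choices, so probability 1/21; weight (1/8)·(1/21) = 1/168.
The weights sum to 1/21.
So P(the car behind door 4 | the host opened door 1, door 2, door 3, door 6, and door 8) = (1/48) / (1/21) = 7/16.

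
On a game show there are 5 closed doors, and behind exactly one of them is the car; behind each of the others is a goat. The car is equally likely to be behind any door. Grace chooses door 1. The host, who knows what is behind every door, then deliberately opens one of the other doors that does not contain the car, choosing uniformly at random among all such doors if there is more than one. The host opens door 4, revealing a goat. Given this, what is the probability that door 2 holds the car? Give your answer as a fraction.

Condition on the true location of the car.
If it is behind door 1 (prior 1/5): the host has 4 equally likely choices, so probability 1/4; weight (1/5)·(1/4) = 1/20.
If it is behind any of doors 2, 3, and 5 (prior 1/5 each): the host has 3 equally likely choices, so probability 1/3; weight (1/5)·(1/3) = 1/15 each.
If it is behind door 4 (prior 1/5): the host opened door 4, so this case is ruled out; weight (1/5)·0 = 0.
The weights sum to 1/4.
So P(the car behind door 2 | the host opened door 4) = (1/15) / (1/4) = 4/15.

4/15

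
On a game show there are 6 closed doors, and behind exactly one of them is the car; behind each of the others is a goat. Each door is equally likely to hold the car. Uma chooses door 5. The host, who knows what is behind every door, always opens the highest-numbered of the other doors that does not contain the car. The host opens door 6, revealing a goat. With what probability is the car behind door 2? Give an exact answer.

1/5

Consider each possible location of the car in turn.
If it is behind any of doors 1, 2, 3, 4, and 5 (prior 1/6 each): door 6 is the highest-numbered option available, probability 1; weight (1/6)·1 = 1/6 each.
If it is behind door 6 (prior 1/6): the host opened door 6, so this case is ruled out; weight (1/6)·0 = 0.
The weights sum to 5/6.
So P(the car behind door 2 | the host opened door 6) = (1/6) / (5/6) = 1/5.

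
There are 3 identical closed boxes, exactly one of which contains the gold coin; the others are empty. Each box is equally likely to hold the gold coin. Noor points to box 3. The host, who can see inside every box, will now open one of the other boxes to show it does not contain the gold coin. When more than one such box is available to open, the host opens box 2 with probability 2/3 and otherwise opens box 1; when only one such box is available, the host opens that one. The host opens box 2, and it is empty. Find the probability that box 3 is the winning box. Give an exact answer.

2/5

Consider each possible location of the gold coin in turn.
If it is in box 1 (prior 1/3): only box 2 is available, probability 1; weight (1/3)·1 = 1/3.
If it is in box 2 (prior 1/3): the host opened box 2, so this case is ruled out; weight (1/3)·0 = 0.
If it is in box 3 (prior 1/3): box 2 is available, opened with probability 2/3; weight (1/3)·(2/3) = 2/9.
The weights sum to 5/9.
So P(the gold coin in box 3 | the host opened box 2) = (2/9) / (5/9) = 2/5.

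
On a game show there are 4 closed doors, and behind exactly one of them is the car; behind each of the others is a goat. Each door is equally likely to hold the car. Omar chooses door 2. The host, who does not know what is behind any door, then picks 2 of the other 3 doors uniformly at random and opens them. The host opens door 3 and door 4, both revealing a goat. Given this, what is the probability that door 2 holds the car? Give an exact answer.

1/2

Because the host chose which doors to open without knowing where the car is, the choice is independent of the prize location. Learning that none of the 2 opened doors holds the car simply rules out those 2 locations and leaves the remaining 2 doors still equally likely by symmetry.
So P(the car behind door 2) = 1/2.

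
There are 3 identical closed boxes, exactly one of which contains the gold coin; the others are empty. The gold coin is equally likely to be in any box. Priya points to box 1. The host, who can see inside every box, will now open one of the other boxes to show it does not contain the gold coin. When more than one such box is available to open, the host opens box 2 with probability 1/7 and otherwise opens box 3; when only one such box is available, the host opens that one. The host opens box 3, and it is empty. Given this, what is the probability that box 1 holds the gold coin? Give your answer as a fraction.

6/13

Apply Bayes' rule, conditioning on where the gold coin actually is.
If it is in box 1 (prior 1/3): box 2 is available but not opened, probability 6/7; weight (1/3)·(6/7) = 2/7.
If it is in box 2 (prior 1/3): only box 3 is available, probability 1; weight (1/3)·1 = 1/3.
If it is in box 3 (prior 1/3): the host opened box 3, so this case is ruled out; weight (1/3)·0 = 0.
The weights sum to 13/21.
So P(the gold coin in box 1 | the host opened box 3) = (2/7) / (13/21) = 6/13.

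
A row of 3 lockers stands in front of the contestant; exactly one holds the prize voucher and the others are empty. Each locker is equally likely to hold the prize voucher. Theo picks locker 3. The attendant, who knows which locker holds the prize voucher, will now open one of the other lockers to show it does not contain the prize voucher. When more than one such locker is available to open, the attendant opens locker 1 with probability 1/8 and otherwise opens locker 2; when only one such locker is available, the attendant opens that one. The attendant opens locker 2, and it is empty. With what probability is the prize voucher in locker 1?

Apply Bayes' rule, conditioning on where the prize voucher actually is.
If it is in locker 1 (prior 1/3): only locker 2 is available, probability 1; weight (1/3)·1 = 1/3.
If it is in locker 2 (prior 1/3): the attendant opened locker 2, so this case is ruled out; weight (1/3)·0 = 0.
If it is in locker 3 (prior 1/3): locker 1 is available but not opened, probability 7/8; weight (1/3)·(7/8) = 7/24.
The weights sum to 5/8.
So P(the prize voucher in locker 1 | the attendant opened locker 2) = (1/3) / (5/8) = 8/15.

8/15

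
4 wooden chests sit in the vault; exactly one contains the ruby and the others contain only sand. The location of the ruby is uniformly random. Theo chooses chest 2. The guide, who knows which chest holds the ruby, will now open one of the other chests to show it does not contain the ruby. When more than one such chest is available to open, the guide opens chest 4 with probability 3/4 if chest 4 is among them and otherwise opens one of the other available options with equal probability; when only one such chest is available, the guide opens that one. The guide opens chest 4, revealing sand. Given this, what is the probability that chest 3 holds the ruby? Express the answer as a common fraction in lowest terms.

1/3

Consider each possible location of the ruby in turn.
If it is in any of chests 1, 2, and 3 (prior 1/4 each): chest 4 is available, opened with probability 3/4; weight (1/4)·(3/4) = 3/16 each.
If it is in chest 4 (prior 1/4): the guide opened chest 4, so this case is ruled out; weight (1/4)·0 = 0.
The weights sum to 9/16.
So P(the ruby in chest 3 | the guide opened chest 4) = (3/16) / (9/16) = 1/3.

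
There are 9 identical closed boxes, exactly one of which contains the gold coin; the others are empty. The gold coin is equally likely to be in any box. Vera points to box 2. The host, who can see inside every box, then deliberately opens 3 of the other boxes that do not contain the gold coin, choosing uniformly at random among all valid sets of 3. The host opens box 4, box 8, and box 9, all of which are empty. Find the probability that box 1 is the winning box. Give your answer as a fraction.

Consider each possible location of the gold coin in turn.
If it is in any of boxes 1, 3, 5, 6, and 7 (prior 1/9 each): the host has 35 equally likely choices, so probability 1/35; weight (1/9)·(1/35) = 1/315 each.
If it is in box 2 (prior 1/9): the host has 56 equally likely choices, so probability 1/56; weight (1/9)·(1/56) = 1/504.
If it is in any of boxes 4, 8, and 9 (prior 1/9 each): that box was opened and seen not to hold the prize — ruled out; weight (1/9)·0 = 0 each.
The weights sum to 1/56.
So P(the gold coin in box 1 | the host opened box 4, box 8, and box 9) = (1/315) / (1/56) = 8/45.

8/45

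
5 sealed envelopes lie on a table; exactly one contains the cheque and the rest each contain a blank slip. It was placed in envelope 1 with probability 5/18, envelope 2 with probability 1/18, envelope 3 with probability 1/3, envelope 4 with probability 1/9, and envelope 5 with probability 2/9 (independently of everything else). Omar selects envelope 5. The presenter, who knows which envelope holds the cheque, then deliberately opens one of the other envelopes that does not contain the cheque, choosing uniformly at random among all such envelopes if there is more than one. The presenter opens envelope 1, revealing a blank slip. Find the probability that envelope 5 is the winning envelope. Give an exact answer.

Apply Bayes' rule, conditioning on where the cheque actually is.
If it is in envelope 1 (prior 5/18): the presenter opened envelope 1, so this case is ruled out; weight (5/18)·0 = 0.
If it is in envelope 2 (prior 1/18): the presenter has 3 equally likely choices, so probability 1/3; weight (1/18)·(1/3) = 1/54.
If it is in envelope 3 (prior 1/3): the presenter has 3 equally likely choices, so probability 1/3; weight (1/3)·(1/3) = 1/9.
If it is in envelope 4 (prior 1/9): the presenter has 3 equally likely choices, so probability 1/3; weight (1/9)·(1/3) = 1/27.
If it is in envelope 5 (prior 2/9): the presenter has 4 equally likely choices, so probability 1/4; weight (2/9)·(1/4) = 1/18.
The weights sum to 2/9.
So P(the cheque in envelope 5 | the presenter opened envelope 1) = (1/18) / (2/9) = 1/4.

1/4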